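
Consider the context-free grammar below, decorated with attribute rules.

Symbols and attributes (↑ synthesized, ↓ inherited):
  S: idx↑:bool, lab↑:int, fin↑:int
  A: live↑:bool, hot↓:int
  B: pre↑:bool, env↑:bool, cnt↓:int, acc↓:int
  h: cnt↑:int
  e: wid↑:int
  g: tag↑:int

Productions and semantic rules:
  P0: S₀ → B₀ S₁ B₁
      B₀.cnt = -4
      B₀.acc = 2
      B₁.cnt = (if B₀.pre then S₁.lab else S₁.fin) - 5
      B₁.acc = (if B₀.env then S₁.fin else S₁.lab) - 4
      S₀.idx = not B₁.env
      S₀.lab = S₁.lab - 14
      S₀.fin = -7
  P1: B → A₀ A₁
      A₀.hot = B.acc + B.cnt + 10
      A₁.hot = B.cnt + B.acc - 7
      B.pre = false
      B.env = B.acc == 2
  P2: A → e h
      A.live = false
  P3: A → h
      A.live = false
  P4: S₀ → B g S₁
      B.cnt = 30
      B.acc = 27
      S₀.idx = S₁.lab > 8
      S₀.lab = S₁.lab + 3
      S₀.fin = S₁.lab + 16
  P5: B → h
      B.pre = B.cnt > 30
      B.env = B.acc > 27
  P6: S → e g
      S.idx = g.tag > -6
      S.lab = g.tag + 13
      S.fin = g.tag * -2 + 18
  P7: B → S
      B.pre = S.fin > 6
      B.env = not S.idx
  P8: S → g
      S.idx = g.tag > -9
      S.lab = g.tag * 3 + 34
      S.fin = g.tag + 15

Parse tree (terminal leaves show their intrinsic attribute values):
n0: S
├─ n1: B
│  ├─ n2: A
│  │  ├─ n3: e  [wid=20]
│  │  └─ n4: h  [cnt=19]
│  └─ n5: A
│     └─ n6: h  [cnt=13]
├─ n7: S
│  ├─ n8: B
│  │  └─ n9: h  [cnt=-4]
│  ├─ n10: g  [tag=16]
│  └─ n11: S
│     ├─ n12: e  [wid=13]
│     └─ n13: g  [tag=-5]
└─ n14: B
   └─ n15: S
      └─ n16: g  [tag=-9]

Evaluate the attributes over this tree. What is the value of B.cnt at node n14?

1. n1.cnt = -4  [-4]
2. n1.acc = 2  [2]
3. n2.hot = 8  [B.acc + B.cnt + 10]
4. n3.wid = 20  [terminal]
5. n4.cnt = 19  [terminal]
6. n2.live = false  [false]
7. n5.hot = -9  [B.cnt + B.acc - 7]
8. n6.cnt = 13  [terminal]
9. n5.live = false  [false]
10. n1.pre = false  [false]
11. n1.env = true  [B.acc == 2]
12. n8.cnt = 30  [30]
13. n8.acc = 27  [27]
14. n9.cnt = -4  [terminal]
15. n8.pre = false  [B.cnt > 30]
16. n8.env = false  [B.acc > 27]
17. n10.tag = 16  [terminal]
18. n12.wid = 13  [terminal]
19. n13.tag = -5  [terminal]
20. n11.idx = true  [g.tag > -6]
21. n11.lab = 8  [g.tag + 13]
22. n11.fin = 28  [g.tag * -2 + 18]
23. n7.idx = false  [S₁.lab > 8]
24. n7.lab = 11  [S₁.lab + 3]
25. n7.fin = 24  [S₁.lab + 16]
26. n14.cnt = 19  [(if B₀.pre then S₁.lab else S₁.fin) - 5]
27. n14.acc = 20  [(if B₀.env then S₁.fin else S₁.lab) - 4]
28. n16.tag = -9  [terminal]
29. n15.idx = false  [g.tag > -9]
30. n15.lab = 7  [g.tag * 3 + 34]
31. n15.fin = 6  [g.tag + 15]
32. n14.pre = false  [S.fin > 6]
33. n14.env = true  [not S.idx]
34. n0.idx = false  [not B₁.env]
35. n0.lab = -3  [S₁.lab - 14]
36. n0.fin = -7  [-7]

19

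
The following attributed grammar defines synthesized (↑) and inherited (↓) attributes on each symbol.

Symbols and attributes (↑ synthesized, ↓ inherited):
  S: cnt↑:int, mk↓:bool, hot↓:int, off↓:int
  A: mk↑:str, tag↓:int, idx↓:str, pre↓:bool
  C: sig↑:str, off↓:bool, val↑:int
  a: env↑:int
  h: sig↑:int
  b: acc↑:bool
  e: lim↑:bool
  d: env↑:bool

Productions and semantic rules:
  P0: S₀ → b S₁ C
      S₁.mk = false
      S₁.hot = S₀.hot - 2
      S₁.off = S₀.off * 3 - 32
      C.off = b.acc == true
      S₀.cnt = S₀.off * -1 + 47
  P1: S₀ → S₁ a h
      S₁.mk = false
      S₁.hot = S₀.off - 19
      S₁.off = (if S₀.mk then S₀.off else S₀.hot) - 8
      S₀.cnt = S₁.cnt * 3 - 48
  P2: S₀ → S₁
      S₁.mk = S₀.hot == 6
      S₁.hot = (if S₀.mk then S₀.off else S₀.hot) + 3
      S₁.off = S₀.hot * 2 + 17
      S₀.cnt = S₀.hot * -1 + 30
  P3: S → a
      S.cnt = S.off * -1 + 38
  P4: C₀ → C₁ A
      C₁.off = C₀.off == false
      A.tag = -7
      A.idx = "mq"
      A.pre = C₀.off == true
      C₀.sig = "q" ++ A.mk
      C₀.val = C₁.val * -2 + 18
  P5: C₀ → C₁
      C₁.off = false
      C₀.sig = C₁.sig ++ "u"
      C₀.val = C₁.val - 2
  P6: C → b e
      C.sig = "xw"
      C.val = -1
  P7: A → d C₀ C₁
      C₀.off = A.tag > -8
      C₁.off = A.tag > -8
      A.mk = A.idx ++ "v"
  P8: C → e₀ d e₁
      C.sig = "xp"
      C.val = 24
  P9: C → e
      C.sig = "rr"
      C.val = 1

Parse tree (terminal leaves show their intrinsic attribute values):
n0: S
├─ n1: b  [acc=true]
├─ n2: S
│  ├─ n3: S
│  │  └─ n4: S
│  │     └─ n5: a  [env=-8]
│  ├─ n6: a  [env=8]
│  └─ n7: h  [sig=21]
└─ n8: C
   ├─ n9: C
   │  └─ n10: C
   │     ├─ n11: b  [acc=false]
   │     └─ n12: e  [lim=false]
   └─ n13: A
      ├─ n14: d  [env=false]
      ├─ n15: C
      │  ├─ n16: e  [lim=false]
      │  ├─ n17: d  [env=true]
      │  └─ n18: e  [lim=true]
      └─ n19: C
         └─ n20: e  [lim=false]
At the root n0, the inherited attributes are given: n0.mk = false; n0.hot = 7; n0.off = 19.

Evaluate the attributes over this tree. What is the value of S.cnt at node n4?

1. n0.mk = false  [given at root]
2. n0.hot = 7  [given at root]
3. n0.off = 19  [given at root]
4. n1.acc = true  [terminal]
5. n2.mk = false  [false]
6. n2.hot = 5  [S₀.hot - 2]
7. n2.off = 25  [S₀.off * 3 - 32]
8. n3.mk = false  [false]
9. n3.hot = 6  [S₀.off - 19]
10. n3.off = -3  [(if S₀.mk then S₀.off else S₀.hot) - 8]
11. n4.mk = true  [S₀.hot == 6]
12. n4.hot = 9  [(if S₀.mk then S₀.off else S₀.hot) + 3]
13. n4.off = 29  [S₀.hot * 2 + 17]
14. n5.env = -8  [terminal]
15. n4.cnt = 9  [S.off * -1 + 38]
16. n3.cnt = 24  [S₀.hot * -1 + 30]
17. n6.env = 8  [terminal]
18. n7.sig = 21  [terminal]
19. n2.cnt = 24  [S₁.cnt * 3 - 48]
20. n8.off = true  [b.acc == true]
21. n9.off = false  [C₀.off == false]
22. n10.off = false  [false]
23. n11.acc = false  [terminal]
24. n12.lim = false  [terminal]
25. n10.sig = "xw"  ["xw"]
26. n10.val = -1  [-1]
27. n9.sig = "xwu"  [C₁.sig ++ "u"]
28. n9.val = -3  [C₁.val - 2]
29. n13.tag = -7  [-7]
30. n13.idx = "mq"  ["mq"]
31. n13.pre = true  [C₀.off == true]
32. n14.env = false  [terminal]
33. n15.off = true  [A.tag > -8]
34. n16.lim = false  [terminal]
35. n17.env = true  [terminal]
36. n18.lim = true  [terminal]
37. n15.sig = "xp"  ["xp"]
38. n15.val = 24  [24]
39. n19.off = true  [A.tag > -8]
40. n20.lim = false  [terminal]
41. n19.sig = "rr"  ["rr"]
42. n19.val = 1  [1]
43. n13.mk = "mqv"  [A.idx ++ "v"]
44. n8.sig = "qmqv"  ["q" ++ A.mk]
45. n8.val = 24  [C₁.val * -2 + 18]
46. n0.cnt = 28  [S₀.off * -1 + 47]

9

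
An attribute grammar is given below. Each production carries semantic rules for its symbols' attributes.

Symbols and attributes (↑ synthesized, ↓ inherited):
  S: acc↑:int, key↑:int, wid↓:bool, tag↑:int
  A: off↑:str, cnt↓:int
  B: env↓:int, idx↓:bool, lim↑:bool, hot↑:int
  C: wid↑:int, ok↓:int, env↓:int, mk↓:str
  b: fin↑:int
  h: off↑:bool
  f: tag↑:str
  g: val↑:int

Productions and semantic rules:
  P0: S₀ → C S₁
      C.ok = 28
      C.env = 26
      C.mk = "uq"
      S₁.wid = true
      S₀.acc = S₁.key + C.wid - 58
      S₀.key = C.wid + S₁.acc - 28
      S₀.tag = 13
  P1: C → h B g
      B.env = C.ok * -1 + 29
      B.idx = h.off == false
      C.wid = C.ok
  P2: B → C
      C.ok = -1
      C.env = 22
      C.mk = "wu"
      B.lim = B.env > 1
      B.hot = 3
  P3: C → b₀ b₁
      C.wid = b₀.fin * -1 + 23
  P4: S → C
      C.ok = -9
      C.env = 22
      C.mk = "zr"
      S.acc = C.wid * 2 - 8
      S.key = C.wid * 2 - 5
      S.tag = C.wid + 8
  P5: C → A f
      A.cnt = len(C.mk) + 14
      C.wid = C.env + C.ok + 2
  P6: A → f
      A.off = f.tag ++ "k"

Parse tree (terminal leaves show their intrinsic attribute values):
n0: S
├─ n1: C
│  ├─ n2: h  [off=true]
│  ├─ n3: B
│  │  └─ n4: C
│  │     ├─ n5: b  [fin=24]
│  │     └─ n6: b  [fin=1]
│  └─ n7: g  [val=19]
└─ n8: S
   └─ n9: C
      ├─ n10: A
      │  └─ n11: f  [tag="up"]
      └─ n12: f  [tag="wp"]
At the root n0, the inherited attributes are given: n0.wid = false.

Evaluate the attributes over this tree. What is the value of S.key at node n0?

22

1. n0.wid = false  [given at root]
2. n1.ok = 28  [28]
3. n1.env = 26  [26]
4. n1.mk = "uq"  ["uq"]
5. n2.off = true  [terminal]
6. n3.env = 1  [C.ok * -1 + 29]
7. n3.idx = false  [h.off == false]
8. n4.ok = -1  [-1]
9. n4.env = 22  [22]
10. n4.mk = "wu"  ["wu"]
11. n5.fin = 24  [terminal]
12. n6.fin = 1  [terminal]
13. n4.wid = -1  [b₀.fin * -1 + 23]
14. n3.lim = false  [B.env > 1]
15. n3.hot = 3  [3]
16. n7.val = 19  [terminal]
17. n1.wid = 28  [C.ok]
18. n8.wid = true  [true]
19. n9.ok = -9  [-9]
20. n9.env = 22  [22]
21. n9.mk = "zr"  ["zr"]
22. n10.cnt = 16  [len(C.mk) + 14]
23. n11.tag = "up"  [terminal]
24. n10.off = "upk"  [f.tag ++ "k"]
25. n12.tag = "wp"  [terminal]
26. n9.wid = 15  [C.env + C.ok + 2]
27. n8.acc = 22  [C.wid * 2 - 8]
28. n8.key = 25  [C.wid * 2 - 5]
29. n8.tag = 23  [C.wid + 8]
30. n0.acc = -5  [S₁.key + C.wid - 58]
31. n0.key = 22  [C.wid + S₁.acc - 28]
32. n0.tag = 13  [13]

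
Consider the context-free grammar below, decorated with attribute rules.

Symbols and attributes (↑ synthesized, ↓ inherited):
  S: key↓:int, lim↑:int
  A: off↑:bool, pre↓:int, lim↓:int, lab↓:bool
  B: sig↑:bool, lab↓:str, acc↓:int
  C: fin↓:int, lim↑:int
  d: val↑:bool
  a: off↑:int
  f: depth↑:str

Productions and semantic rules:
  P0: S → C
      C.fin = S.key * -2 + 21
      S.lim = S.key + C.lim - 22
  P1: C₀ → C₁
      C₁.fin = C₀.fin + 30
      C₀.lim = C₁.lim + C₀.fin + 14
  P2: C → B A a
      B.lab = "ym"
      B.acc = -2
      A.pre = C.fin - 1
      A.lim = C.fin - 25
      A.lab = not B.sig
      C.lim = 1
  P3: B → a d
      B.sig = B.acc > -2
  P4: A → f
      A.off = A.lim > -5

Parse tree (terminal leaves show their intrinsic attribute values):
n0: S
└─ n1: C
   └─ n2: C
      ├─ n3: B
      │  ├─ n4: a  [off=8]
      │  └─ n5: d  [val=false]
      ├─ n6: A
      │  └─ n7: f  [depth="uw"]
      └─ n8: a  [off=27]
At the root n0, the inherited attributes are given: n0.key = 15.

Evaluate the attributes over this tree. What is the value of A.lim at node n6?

-4

1. n0.key = 15  [given at root]
2. n1.fin = -9  [S.key * -2 + 21]
3. n2.fin = 21  [C₀.fin + 30]
4. n3.lab = "ym"  ["ym"]
5. n3.acc = -2  [-2]
6. n4.off = 8  [terminal]
7. n5.val = false  [terminal]
8. n3.sig = false  [B.acc > -2]
9. n6.pre = 20  [C.fin - 1]
10. n6.lim = -4  [C.fin - 25]
11. n6.lab = true  [not B.sig]
12. n7.depth = "uw"  [terminal]
13. n6.off = true  [A.lim > -5]
14. n8.off = 27  [terminal]
15. n2.lim = 1  [1]
16. n1.lim = 6  [C₁.lim + C₀.fin + 14]
17. n0.lim = -1  [S.key + C.lim - 22]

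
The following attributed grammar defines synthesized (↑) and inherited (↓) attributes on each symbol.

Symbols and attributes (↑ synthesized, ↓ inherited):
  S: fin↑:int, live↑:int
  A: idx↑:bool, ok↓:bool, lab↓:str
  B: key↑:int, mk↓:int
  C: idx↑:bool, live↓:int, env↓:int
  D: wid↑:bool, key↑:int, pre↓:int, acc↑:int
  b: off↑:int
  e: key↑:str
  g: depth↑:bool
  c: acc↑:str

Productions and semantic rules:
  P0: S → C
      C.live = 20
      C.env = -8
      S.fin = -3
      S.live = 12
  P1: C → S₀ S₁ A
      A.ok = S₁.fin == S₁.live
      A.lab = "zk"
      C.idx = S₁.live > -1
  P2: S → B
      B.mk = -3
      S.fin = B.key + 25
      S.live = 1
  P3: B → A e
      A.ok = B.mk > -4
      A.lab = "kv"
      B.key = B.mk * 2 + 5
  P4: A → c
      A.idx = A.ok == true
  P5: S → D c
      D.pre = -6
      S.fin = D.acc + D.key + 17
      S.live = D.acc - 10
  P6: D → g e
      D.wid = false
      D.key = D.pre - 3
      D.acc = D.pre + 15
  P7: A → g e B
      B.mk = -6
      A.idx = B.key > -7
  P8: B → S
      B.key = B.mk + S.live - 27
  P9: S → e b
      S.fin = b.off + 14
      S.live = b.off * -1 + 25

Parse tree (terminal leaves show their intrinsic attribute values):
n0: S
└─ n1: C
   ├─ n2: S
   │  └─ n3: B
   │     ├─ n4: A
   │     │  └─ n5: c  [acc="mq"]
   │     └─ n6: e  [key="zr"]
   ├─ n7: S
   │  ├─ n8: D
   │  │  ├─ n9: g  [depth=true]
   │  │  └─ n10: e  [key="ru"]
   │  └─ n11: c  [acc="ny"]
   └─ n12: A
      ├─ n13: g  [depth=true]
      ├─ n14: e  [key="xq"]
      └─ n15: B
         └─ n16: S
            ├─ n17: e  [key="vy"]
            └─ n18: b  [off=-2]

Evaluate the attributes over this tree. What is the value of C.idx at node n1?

1. n1.live = 20  [20]
2. n1.env = -8  [-8]
3. n3.mk = -3  [-3]
4. n4.ok = true  [B.mk > -4]
5. n4.lab = "kv"  ["kv"]
6. n5.acc = "mq"  [terminal]
7. n4.idx = true  [A.ok == true]
8. n6.key = "zr"  [terminal]
9. n3.key = -1  [B.mk * 2 + 5]
10. n2.fin = 24  [B.key + 25]
11. n2.live = 1  [1]
12. n8.pre = -6  [-6]
13. n9.depth = true  [terminal]
14. n10.key = "ru"  [terminal]
15. n8.wid = false  [false]
16. n8.key = -9  [D.pre - 3]
17. n8.acc = 9  [D.pre + 15]
18. n11.acc = "ny"  [terminal]
19. n7.fin = 17  [D.acc + D.key + 17]
20. n7.live = -1  [D.acc - 10]
21. n12.ok = false  [S₁.fin == S₁.live]
22. n12.lab = "zk"  ["zk"]
23. n13.depth = true  [terminal]
24. n14.key = "xq"  [terminal]
25. n15.mk = -6  [-6]
26. n17.key = "vy"  [terminal]
27. n18.off = -2  [terminal]
28. n16.fin = 12  [b.off + 14]
29. n16.live = 27  [b.off * -1 + 25]
30. n15.key = -6  [B.mk + S.live - 27]
31. n12.idx = true  [B.key > -7]
32. n1.idx = false  [S₁.live > -1]
33. n0.fin = -3  [-3]
34. n0.live = 12  [12]

false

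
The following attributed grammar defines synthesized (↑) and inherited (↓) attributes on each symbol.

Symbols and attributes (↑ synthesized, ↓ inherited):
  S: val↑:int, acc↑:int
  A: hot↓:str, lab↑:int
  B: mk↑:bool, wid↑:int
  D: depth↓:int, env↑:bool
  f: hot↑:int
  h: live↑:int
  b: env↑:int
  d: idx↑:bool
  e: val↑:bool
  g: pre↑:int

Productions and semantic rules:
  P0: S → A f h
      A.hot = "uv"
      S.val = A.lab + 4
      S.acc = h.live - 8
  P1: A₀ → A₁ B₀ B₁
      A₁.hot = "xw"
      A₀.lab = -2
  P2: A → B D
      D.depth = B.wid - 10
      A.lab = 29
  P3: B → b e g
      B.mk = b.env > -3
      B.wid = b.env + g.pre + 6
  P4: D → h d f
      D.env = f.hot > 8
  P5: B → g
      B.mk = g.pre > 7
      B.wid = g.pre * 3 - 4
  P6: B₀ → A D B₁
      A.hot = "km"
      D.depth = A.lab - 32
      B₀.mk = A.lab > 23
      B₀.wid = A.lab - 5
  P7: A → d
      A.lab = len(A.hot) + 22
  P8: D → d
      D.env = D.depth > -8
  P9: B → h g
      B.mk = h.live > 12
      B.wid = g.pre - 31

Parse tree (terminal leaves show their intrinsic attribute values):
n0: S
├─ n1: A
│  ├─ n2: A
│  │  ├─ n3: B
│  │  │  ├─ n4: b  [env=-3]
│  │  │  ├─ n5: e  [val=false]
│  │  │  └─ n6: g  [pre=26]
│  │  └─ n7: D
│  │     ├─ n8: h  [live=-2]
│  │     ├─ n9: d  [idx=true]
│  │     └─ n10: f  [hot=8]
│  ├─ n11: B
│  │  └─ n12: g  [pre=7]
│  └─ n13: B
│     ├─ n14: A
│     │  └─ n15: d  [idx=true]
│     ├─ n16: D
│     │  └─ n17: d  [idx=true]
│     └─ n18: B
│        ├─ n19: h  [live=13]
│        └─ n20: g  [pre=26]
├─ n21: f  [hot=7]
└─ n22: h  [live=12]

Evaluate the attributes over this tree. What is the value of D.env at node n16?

1. n1.hot = "uv"  ["uv"]
2. n2.hot = "xw"  ["xw"]
3. n4.env = -3  [terminal]
4. n5.val = false  [terminal]
5. n6.pre = 26  [terminal]
6. n3.mk = false  [b.env > -3]
7. n3.wid = 29  [b.env + g.pre + 6]
8. n7.depth = 19  [B.wid - 10]
9. n8.live = -2  [terminal]
10. n9.idx = true  [terminal]
11. n10.hot = 8  [terminal]
12. n7.env = false  [f.hot > 8]
13. n2.lab = 29  [29]
14. n12.pre = 7  [terminal]
15. n11.mk = false  [g.pre > 7]
16. n11.wid = 17  [g.pre * 3 - 4]
17. n14.hot = "km"  ["km"]
18. n15.idx = true  [terminal]
19. n14.lab = 24  [len(A.hot) + 22]
20. n16.depth = -8  [A.lab - 32]
21. n17.idx = true  [terminal]
22. n16.env = false  [D.depth > -8]
23. n19.live = 13  [terminal]
24. n20.pre = 26  [terminal]
25. n18.mk = true  [h.live > 12]
26. n18.wid = -5  [g.pre - 31]
27. n13.mk = true  [A.lab > 23]
28. n13.wid = 19  [A.lab - 5]
29. n1.lab = -2  [-2]
30. n21.hot = 7  [terminal]
31. n22.live = 12  [terminal]
32. n0.val = 2  [A.lab + 4]
33. n0.acc = 4  [h.live - 8]

false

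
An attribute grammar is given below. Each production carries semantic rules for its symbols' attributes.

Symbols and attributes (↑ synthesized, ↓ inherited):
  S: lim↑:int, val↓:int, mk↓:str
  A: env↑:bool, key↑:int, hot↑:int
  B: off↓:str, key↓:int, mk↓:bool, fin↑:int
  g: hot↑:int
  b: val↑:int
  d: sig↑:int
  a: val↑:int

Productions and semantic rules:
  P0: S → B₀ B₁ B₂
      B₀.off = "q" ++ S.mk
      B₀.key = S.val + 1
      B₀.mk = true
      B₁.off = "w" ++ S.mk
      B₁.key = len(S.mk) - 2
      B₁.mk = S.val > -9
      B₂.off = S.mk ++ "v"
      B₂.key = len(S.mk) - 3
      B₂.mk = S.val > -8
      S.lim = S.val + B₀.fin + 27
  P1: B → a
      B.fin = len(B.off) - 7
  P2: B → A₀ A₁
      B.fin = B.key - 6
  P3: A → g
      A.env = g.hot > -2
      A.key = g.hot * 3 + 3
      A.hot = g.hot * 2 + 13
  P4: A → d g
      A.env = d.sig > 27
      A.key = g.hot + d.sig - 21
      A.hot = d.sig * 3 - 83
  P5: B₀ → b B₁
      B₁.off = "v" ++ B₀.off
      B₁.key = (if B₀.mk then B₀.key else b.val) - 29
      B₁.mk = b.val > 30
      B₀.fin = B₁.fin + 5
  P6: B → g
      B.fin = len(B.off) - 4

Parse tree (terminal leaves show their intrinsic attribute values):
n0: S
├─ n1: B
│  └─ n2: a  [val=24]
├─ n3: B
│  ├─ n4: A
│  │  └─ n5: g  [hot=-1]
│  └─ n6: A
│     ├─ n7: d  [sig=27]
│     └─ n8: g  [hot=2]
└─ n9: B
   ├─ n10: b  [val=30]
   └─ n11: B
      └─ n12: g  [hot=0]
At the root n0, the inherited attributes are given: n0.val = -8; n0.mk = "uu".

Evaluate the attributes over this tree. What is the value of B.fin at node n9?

1. n0.val = -8  [given at root]
2. n0.mk = "uu"  [given at root]
3. n1.off = "quu"  ["q" ++ S.mk]
4. n1.key = -7  [S.val + 1]
5. n1.mk = true  [true]
6. n2.val = 24  [terminal]
7. n1.fin = -4  [len(B.off) - 7]
8. n3.off = "wuu"  ["w" ++ S.mk]
9. n3.key = 0  [len(S.mk) - 2]
10. n3.mk = true  [S.val > -9]
11. n5.hot = -1  [terminal]
12. n4.env = true  [g.hot > -2]
13. n4.key = 0  [g.hot * 3 + 3]
14. n4.hot = 11  [g.hot * 2 + 13]
15. n7.sig = 27  [terminal]
16. n8.hot = 2  [terminal]
17. n6.env = false  [d.sig > 27]
18. n6.key = 8  [g.hot + d.sig - 21]
19. n6.hot = -2  [d.sig * 3 - 83]
20. n3.fin = -6  [B.key - 6]
21. n9.off = "uuv"  [S.mk ++ "v"]
22. n9.key = -1  [len(S.mk) - 3]
23. n9.mk = false  [S.val > -8]
24. n10.val = 30  [terminal]
25. n11.off = "vuuv"  ["v" ++ B₀.off]
26. n11.key = 1  [(if B₀.mk then B₀.key else b.val) - 29]
27. n11.mk = false  [b.val > 30]
28. n12.hot = 0  [terminal]
29. n11.fin = 0  [len(B.off) - 4]
30. n9.fin = 5  [B₁.fin + 5]
31. n0.lim = 15  [S.val + B₀.fin + 27]

5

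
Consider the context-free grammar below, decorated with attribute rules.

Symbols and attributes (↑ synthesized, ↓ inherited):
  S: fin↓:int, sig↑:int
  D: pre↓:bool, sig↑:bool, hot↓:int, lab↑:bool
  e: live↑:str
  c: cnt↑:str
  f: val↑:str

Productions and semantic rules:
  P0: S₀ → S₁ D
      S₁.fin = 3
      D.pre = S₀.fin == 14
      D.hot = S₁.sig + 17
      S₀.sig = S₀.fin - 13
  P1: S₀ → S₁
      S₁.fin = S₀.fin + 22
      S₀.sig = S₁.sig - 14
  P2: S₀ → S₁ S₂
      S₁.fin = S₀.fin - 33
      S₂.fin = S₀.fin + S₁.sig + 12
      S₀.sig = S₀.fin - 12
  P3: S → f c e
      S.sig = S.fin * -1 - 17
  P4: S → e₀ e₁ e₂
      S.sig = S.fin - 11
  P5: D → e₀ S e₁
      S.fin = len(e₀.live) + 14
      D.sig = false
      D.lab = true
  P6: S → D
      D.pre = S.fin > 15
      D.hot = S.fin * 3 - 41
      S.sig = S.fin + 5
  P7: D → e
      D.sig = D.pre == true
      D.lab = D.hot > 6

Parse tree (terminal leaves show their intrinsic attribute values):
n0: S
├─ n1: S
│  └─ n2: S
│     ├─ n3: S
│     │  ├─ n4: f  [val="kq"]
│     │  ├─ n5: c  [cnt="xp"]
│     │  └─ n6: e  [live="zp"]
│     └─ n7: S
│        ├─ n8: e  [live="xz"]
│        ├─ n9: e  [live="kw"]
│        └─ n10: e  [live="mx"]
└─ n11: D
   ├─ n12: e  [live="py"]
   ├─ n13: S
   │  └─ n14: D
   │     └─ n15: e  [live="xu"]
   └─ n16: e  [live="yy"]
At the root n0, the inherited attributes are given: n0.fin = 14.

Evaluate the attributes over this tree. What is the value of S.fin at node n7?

28

1. n0.fin = 14  [given at root]
2. n1.fin = 3  [3]
3. n2.fin = 25  [S₀.fin + 22]
4. n3.fin = -8  [S₀.fin - 33]
5. n4.val = "kq"  [terminal]
6. n5.cnt = "xp"  [terminal]
7. n6.live = "zp"  [terminal]
8. n3.sig = -9  [S.fin * -1 - 17]
9. n7.fin = 28  [S₀.fin + S₁.sig + 12]
10. n8.live = "xz"  [terminal]
11. n9.live = "kw"  [terminal]
12. n10.live = "mx"  [terminal]
13. n7.sig = 17  [S.fin - 11]
14. n2.sig = 13  [S₀.fin - 12]
15. n1.sig = -1  [S₁.sig - 14]
16. n11.pre = true  [S₀.fin == 14]
17. n11.hot = 16  [S₁.sig + 17]
18. n12.live = "py"  [terminal]
19. n13.fin = 16  [len(e₀.live) + 14]
20. n14.pre = true  [S.fin > 15]
21. n14.hot = 7  [S.fin * 3 - 41]
22. n15.live = "xu"  [terminal]
23. n14.sig = true  [D.pre == true]
24. n14.lab = true  [D.hot > 6]
25. n13.sig = 21  [S.fin + 5]
26. n16.live = "yy"  [terminal]
27. n11.sig = false  [false]
28. n11.lab = true  [true]
29. n0.sig = 1  [S₀.fin - 13]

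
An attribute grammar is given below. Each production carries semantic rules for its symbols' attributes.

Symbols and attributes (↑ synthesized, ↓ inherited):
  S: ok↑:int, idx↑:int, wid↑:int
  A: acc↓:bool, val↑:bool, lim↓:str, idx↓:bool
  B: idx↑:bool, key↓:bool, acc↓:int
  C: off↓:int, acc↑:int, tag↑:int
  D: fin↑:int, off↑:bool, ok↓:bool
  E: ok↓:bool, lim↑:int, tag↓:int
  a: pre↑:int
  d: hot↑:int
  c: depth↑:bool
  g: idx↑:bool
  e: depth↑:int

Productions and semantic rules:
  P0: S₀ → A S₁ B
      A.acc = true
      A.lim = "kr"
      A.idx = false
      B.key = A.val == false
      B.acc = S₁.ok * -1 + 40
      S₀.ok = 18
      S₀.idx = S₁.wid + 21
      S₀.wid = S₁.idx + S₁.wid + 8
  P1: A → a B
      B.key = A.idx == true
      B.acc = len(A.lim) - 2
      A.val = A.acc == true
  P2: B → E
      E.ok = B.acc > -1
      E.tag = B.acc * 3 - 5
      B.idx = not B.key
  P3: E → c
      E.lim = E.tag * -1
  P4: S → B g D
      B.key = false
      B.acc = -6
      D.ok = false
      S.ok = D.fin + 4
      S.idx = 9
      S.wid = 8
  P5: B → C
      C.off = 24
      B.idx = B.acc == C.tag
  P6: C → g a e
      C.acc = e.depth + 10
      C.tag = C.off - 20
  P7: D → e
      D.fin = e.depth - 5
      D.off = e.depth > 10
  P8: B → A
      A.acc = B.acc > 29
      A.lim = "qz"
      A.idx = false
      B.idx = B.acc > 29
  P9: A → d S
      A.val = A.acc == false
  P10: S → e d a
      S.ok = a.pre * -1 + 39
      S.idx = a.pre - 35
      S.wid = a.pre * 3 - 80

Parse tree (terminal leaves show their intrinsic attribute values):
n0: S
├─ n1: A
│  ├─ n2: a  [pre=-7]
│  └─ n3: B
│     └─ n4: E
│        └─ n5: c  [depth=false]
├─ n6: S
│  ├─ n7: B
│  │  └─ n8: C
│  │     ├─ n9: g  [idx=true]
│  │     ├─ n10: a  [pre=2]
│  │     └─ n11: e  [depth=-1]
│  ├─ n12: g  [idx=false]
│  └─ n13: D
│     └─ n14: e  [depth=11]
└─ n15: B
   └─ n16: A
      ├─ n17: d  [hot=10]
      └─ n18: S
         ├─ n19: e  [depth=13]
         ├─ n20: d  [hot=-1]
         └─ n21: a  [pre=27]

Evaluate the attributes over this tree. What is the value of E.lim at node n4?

5

1. n1.acc = true  [true]
2. n1.lim = "kr"  ["kr"]
3. n1.idx = false  [false]
4. n2.pre = -7  [terminal]
5. n3.key = false  [A.idx == true]
6. n3.acc = 0  [len(A.lim) - 2]
7. n4.ok = true  [B.acc > -1]
8. n4.tag = -5  [B.acc * 3 - 5]
9. n5.depth = false  [terminal]
10. n4.lim = 5  [E.tag * -1]
11. n3.idx = true  [not B.key]
12. n1.val = true  [A.acc == true]
13. n7.key = false  [false]
14. n7.acc = -6  [-6]
15. n8.off = 24  [24]
16. n9.idx = true  [terminal]
17. n10.pre = 2  [terminal]
18. n11.depth = -1  [terminal]
19. n8.acc = 9  [e.depth + 10]
20. n8.tag = 4  [C.off - 20]
21. n7.idx = false  [B.acc == C.tag]
22. n12.idx = false  [terminal]
23. n13.ok = false  [false]
24. n14.depth = 11  [terminal]
25. n13.fin = 6  [e.depth - 5]
26. n13.off = true  [e.depth > 10]
27. n6.ok = 10  [D.fin + 4]
28. n6.idx = 9  [9]
29. n6.wid = 8  [8]
30. n15.key = false  [A.val == false]
31. n15.acc = 30  [S₁.ok * -1 + 40]
32. n16.acc = true  [B.acc > 29]
33. n16.lim = "qz"  ["qz"]
34. n16.idx = false  [false]
35. n17.hot = 10  [terminal]
36. n19.depth = 13  [terminal]
37. n20.hot = -1  [terminal]
38. n21.pre = 27  [terminal]
39. n18.ok = 12  [a.pre * -1 + 39]
40. n18.idx = -8  [a.pre - 35]
41. n18.wid = 1  [a.pre * 3 - 80]
42. n16.val = false  [A.acc == false]
43. n15.idx = true  [B.acc > 29]
44. n0.ok = 18  [18]
45. n0.idx = 29  [S₁.wid + 21]
46. n0.wid = 25  [S₁.idx + S₁.wid + 8]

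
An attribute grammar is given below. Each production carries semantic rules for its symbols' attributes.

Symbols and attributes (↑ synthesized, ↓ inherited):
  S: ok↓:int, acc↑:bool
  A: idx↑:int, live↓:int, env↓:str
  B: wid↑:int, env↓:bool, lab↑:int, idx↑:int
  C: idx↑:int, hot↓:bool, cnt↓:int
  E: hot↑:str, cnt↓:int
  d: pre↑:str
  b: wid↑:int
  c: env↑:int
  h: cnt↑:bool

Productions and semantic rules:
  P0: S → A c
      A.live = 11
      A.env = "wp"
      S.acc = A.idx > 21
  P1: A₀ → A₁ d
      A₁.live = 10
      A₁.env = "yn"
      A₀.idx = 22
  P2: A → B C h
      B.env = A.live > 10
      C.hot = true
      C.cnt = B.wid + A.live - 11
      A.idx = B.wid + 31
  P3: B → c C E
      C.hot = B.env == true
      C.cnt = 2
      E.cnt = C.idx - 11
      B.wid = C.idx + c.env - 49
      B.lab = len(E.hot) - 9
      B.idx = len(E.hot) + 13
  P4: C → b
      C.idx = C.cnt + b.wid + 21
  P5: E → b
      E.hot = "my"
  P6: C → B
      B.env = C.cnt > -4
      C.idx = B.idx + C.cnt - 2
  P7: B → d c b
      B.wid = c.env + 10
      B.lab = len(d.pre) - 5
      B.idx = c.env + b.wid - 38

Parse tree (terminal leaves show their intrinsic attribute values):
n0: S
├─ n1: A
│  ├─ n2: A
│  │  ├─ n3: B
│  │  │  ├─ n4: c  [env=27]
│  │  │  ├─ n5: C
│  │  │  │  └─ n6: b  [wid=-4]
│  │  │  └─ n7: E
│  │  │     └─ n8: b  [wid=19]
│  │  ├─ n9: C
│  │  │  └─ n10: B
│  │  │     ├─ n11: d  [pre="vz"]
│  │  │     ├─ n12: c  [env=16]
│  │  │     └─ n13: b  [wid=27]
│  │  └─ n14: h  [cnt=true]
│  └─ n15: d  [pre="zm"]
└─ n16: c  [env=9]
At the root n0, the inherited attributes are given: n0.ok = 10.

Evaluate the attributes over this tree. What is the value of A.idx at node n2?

28

1. n0.ok = 10  [given at root]
2. n1.live = 11  [11]
3. n1.env = "wp"  ["wp"]
4. n2.live = 10  [10]
5. n2.env = "yn"  ["yn"]
6. n3.env = false  [A.live > 10]
7. n4.env = 27  [terminal]
8. n5.hot = false  [B.env == true]
9. n5.cnt = 2  [2]
10. n6.wid = -4  [terminal]
11. n5.idx = 19  [C.cnt + b.wid + 21]
12. n7.cnt = 8  [C.idx - 11]
13. n8.wid = 19  [terminal]
14. n7.hot = "my"  ["my"]
15. n3.wid = -3  [C.idx + c.env - 49]
16. n3.lab = -7  [len(E.hot) - 9]
17. n3.idx = 15  [len(E.hot) + 13]
18. n9.hot = true  [true]
19. n9.cnt = -4  [B.wid + A.live - 11]
20. n10.env = false  [C.cnt > -4]
21. n11.pre = "vz"  [terminal]
22. n12.env = 16  [terminal]
23. n13.wid = 27  [terminal]
24. n10.wid = 26  [c.env + 10]
25. n10.lab = -3  [len(d.pre) - 5]
26. n10.idx = 5  [c.env + b.wid - 38]
27. n9.idx = -1  [B.idx + C.cnt - 2]
28. n14.cnt = true  [terminal]
29. n2.idx = 28  [B.wid + 31]
30. n15.pre = "zm"  [terminal]
31. n1.idx = 22  [22]
32. n16.env = 9  [terminal]
33. n0.acc = true  [A.idx > 21]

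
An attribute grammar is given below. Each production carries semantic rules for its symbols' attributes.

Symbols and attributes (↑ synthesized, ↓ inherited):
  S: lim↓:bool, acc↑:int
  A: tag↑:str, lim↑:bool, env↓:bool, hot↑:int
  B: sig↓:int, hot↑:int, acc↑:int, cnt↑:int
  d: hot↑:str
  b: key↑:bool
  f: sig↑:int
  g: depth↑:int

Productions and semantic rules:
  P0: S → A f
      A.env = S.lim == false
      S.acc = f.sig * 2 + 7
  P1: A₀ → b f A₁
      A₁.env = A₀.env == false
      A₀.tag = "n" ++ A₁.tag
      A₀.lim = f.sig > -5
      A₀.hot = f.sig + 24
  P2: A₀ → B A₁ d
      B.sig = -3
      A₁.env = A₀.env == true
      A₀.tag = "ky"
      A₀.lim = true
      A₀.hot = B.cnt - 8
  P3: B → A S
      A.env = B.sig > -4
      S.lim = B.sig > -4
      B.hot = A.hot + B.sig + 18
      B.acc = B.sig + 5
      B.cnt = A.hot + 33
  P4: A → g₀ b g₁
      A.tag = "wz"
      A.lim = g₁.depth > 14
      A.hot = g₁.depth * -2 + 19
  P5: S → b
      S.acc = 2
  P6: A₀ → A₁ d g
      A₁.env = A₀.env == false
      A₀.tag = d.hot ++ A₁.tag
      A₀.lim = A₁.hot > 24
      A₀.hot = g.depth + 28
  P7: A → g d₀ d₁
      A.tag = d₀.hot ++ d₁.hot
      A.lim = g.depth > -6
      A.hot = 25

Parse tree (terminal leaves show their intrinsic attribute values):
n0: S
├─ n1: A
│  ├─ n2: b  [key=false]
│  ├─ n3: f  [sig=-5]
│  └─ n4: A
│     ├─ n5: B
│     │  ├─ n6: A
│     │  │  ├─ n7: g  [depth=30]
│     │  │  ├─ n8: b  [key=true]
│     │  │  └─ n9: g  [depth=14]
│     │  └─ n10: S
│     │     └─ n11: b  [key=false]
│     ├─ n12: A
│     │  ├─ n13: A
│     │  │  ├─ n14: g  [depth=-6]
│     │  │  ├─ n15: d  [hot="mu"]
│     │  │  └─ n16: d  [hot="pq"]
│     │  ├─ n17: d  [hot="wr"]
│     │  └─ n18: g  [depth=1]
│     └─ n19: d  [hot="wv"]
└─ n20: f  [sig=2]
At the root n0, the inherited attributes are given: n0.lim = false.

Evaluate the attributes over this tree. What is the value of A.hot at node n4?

1. n0.lim = false  [given at root]
2. n1.env = true  [S.lim == false]
3. n2.key = false  [terminal]
4. n3.sig = -5  [terminal]
5. n4.env = false  [A₀.env == false]
6. n5.sig = -3  [-3]
7. n6.env = true  [B.sig > -4]
8. n7.depth = 30  [terminal]
9. n8.key = true  [terminal]
10. n9.depth = 14  [terminal]
11. n6.tag = "wz"  ["wz"]
12. n6.lim = false  [g₁.depth > 14]
13. n6.hot = -9  [g₁.depth * -2 + 19]
14. n10.lim = true  [B.sig > -4]
15. n11.key = false  [terminal]
16. n10.acc = 2  [2]
17. n5.hot = 6  [A.hot + B.sig + 18]
18. n5.acc = 2  [B.sig + 5]
19. n5.cnt = 24  [A.hot + 33]
20. n12.env = false  [A₀.env == true]
21. n13.env = true  [A₀.env == false]
22. n14.depth = -6  [terminal]
23. n15.hot = "mu"  [terminal]
24. n16.hot = "pq"  [terminal]
25. n13.tag = "mupq"  [d₀.hot ++ d₁.hot]
26. n13.lim = false  [g.depth > -6]
27. n13.hot = 25  [25]
28. n17.hot = "wr"  [terminal]
29. n18.depth = 1  [terminal]
30. n12.tag = "wrmupq"  [d.hot ++ A₁.tag]
31. n12.lim = true  [A₁.hot > 24]
32. n12.hot = 29  [g.depth + 28]
33. n19.hot = "wv"  [terminal]
34. n4.tag = "ky"  ["ky"]
35. n4.lim = true  [true]
36. n4.hot = 16  [B.cnt - 8]
37. n1.tag = "nky"  ["n" ++ A₁.tag]
38. n1.lim = false  [f.sig > -5]
39. n1.hot = 19  [f.sig + 24]
40. n20.sig = 2  [terminal]
41. n0.acc = 11  [f.sig * 2 + 7]

16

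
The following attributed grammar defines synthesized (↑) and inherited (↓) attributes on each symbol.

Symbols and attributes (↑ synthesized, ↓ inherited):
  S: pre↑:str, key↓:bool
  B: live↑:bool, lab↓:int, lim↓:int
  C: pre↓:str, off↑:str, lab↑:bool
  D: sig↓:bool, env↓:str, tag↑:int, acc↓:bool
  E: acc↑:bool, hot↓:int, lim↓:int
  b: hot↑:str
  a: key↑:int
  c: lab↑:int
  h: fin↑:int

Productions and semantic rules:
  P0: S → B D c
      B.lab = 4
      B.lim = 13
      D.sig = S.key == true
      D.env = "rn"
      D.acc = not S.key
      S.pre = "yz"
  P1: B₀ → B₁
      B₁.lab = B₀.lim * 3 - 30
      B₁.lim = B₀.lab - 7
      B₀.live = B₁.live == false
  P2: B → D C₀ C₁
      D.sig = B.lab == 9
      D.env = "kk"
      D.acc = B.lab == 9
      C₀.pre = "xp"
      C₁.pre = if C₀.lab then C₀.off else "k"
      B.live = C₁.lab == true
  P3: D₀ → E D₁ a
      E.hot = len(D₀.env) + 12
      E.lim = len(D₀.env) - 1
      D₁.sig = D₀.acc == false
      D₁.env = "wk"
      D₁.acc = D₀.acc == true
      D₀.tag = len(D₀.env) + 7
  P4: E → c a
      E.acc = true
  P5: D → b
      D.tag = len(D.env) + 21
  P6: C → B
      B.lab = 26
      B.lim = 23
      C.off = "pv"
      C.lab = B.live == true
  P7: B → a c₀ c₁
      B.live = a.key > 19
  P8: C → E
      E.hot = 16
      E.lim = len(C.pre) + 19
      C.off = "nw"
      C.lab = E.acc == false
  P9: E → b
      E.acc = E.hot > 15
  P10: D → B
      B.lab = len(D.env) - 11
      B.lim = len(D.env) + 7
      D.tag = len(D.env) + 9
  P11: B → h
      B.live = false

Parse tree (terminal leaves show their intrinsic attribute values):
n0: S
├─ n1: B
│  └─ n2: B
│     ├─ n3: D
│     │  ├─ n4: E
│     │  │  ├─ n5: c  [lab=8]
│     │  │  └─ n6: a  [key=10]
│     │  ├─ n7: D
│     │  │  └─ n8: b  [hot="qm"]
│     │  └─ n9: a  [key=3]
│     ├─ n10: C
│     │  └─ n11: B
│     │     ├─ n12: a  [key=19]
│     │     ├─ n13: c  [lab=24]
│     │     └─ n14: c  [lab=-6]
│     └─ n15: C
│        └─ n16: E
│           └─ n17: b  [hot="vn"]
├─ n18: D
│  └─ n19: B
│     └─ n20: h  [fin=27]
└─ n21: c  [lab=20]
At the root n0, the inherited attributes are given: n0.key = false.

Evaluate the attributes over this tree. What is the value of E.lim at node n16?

1. n0.key = false  [given at root]
2. n1.lab = 4  [4]
3. n1.lim = 13  [13]
4. n2.lab = 9  [B₀.lim * 3 - 30]
5. n2.lim = -3  [B₀.lab - 7]
6. n3.sig = true  [B.lab == 9]
7. n3.env = "kk"  ["kk"]
8. n3.acc = true  [B.lab == 9]
9. n4.hot = 14  [len(D₀.env) + 12]
10. n4.lim = 1  [len(D₀.env) - 1]
11. n5.lab = 8  [terminal]
12. n6.key = 10  [terminal]
13. n4.acc = true  [true]
14. n7.sig = false  [D₀.acc == false]
15. n7.env = "wk"  ["wk"]
16. n7.acc = true  [D₀.acc == true]
17. n8.hot = "qm"  [terminal]
18. n7.tag = 23  [len(D.env) + 21]
19. n9.key = 3  [terminal]
20. n3.tag = 9  [len(D₀.env) + 7]
21. n10.pre = "xp"  ["xp"]
22. n11.lab = 26  [26]
23. n11.lim = 23  [23]
24. n12.key = 19  [terminal]
25. n13.lab = 24  [terminal]
26. n14.lab = -6  [terminal]
27. n11.live = false  [a.key > 19]
28. n10.off = "pv"  ["pv"]
29. n10.lab = false  [B.live == true]
30. n15.pre = "k"  [if C₀.lab then C₀.off else "k"]
31. n16.hot = 16  [16]
32. n16.lim = 20  [len(C.pre) + 19]
33. n17.hot = "vn"  [terminal]
34. n16.acc = true  [E.hot > 15]
35. n15.off = "nw"  ["nw"]
36. n15.lab = false  [E.acc == false]
37. n2.live = false  [C₁.lab == true]
38. n1.live = true  [B₁.live == false]
39. n18.sig = false  [S.key == true]
40. n18.env = "rn"  ["rn"]
41. n18.acc = true  [not S.key]
42. n19.lab = -9  [len(D.env) - 11]
43. n19.lim = 9  [len(D.env) + 7]
44. n20.fin = 27  [terminal]
45. n19.live = false  [false]
46. n18.tag = 11  [len(D.env) + 9]
47. n21.lab = 20  [terminal]
48. n0.pre = "yz"  ["yz"]

20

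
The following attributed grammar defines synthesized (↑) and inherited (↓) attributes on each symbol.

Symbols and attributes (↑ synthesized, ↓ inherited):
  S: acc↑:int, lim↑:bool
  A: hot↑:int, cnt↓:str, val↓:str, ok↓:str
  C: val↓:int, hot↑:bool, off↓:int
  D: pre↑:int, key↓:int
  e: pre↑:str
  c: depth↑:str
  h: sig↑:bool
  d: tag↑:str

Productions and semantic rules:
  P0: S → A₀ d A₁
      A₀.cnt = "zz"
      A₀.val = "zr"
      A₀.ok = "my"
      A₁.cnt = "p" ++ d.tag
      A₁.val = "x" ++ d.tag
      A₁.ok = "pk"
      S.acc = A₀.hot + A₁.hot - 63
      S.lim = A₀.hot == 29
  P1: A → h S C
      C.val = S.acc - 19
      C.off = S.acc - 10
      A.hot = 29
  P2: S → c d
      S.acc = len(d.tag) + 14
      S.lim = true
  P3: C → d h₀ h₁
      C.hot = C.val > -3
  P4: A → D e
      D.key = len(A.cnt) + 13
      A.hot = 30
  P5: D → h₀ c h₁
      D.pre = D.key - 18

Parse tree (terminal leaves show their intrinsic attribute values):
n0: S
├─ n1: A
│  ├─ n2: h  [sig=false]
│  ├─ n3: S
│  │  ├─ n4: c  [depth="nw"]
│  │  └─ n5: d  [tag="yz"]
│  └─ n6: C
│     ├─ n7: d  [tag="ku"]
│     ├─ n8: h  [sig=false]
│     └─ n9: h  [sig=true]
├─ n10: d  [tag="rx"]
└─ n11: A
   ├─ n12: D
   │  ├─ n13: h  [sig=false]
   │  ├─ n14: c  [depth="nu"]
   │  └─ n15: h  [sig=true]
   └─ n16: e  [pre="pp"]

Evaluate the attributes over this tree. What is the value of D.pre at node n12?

-2

1. n1.cnt = "zz"  ["zz"]
2. n1.val = "zr"  ["zr"]
3. n1.ok = "my"  ["my"]
4. n2.sig = false  [terminal]
5. n4.depth = "nw"  [terminal]
6. n5.tag = "yz"  [terminal]
7. n3.acc = 16  [len(d.tag) + 14]
8. n3.lim = true  [true]
9. n6.val = -3  [S.acc - 19]
10. n6.off = 6  [S.acc - 10]
11. n7.tag = "ku"  [terminal]
12. n8.sig = false  [terminal]
13. n9.sig = true  [terminal]
14. n6.hot = false  [C.val > -3]
15. n1.hot = 29  [29]
16. n10.tag = "rx"  [terminal]
17. n11.cnt = "prx"  ["p" ++ d.tag]
18. n11.val = "xrx"  ["x" ++ d.tag]
19. n11.ok = "pk"  ["pk"]
20. n12.key = 16  [len(A.cnt) + 13]
21. n13.sig = false  [terminal]
22. n14.depth = "nu"  [terminal]
23. n15.sig = true  [terminal]
24. n12.pre = -2  [D.key - 18]
25. n16.pre = "pp"  [terminal]
26. n11.hot = 30  [30]
27. n0.acc = -4  [A₀.hot + A₁.hot - 63]
28. n0.lim = true  [A₀.hot == 29]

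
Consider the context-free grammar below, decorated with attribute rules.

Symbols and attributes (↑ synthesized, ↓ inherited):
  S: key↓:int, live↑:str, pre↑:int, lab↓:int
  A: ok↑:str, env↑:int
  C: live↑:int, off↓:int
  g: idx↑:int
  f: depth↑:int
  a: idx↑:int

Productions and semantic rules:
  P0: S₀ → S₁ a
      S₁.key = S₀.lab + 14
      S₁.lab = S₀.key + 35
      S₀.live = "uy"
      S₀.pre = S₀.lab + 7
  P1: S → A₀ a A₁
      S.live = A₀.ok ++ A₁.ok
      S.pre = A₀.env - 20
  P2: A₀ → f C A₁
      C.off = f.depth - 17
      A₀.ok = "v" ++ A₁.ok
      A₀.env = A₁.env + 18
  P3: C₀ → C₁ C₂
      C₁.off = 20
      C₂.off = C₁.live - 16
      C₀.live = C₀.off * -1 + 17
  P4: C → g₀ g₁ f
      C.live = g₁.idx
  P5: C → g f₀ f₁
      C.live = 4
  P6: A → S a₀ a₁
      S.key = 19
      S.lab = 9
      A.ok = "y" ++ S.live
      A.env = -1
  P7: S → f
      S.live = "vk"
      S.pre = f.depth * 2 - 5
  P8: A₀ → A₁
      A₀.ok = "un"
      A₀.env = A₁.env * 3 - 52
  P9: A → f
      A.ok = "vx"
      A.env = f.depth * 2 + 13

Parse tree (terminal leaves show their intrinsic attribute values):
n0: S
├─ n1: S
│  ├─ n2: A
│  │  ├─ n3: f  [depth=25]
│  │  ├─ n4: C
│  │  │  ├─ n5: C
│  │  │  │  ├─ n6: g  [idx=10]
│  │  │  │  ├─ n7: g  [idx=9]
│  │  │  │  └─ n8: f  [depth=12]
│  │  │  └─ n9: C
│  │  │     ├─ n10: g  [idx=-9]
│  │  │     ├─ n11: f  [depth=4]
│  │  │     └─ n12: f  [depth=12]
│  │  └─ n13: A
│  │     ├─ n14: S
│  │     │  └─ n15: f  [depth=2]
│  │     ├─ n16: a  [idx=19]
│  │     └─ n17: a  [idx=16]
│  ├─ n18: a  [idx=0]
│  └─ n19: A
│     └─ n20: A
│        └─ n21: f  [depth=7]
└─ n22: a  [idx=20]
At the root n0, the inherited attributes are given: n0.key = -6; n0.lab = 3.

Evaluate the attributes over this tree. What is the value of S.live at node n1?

"vyvkun"

1. n0.key = -6  [given at root]
2. n0.lab = 3  [given at root]
3. n1.key = 17  [S₀.lab + 14]
4. n1.lab = 29  [S₀.key + 35]
5. n3.depth = 25  [terminal]
6. n4.off = 8  [f.depth - 17]
7. n5.off = 20  [20]
8. n6.idx = 10  [terminal]
9. n7.idx = 9  [terminal]
10. n8.depth = 12  [terminal]
11. n5.live = 9  [g₁.idx]
12. n9.off = -7  [C₁.live - 16]
13. n10.idx = -9  [terminal]
14. n11.depth = 4  [terminal]
15. n12.depth = 12  [terminal]
16. n9.live = 4  [4]
17. n4.live = 9  [C₀.off * -1 + 17]
18. n14.key = 19  [19]
19. n14.lab = 9  [9]
20. n15.depth = 2  [terminal]
21. n14.live = "vk"  ["vk"]
22. n14.pre = -1  [f.depth * 2 - 5]
23. n16.idx = 19  [terminal]
24. n17.idx = 16  [terminal]
25. n13.ok = "yvk"  ["y" ++ S.live]
26. n13.env = -1  [-1]
27. n2.ok = "vyvk"  ["v" ++ A₁.ok]
28. n2.env = 17  [A₁.env + 18]
29. n18.idx = 0  [terminal]
30. n21.depth = 7  [terminal]
31. n20.ok = "vx"  ["vx"]
32. n20.env = 27  [f.depth * 2 + 13]
33. n19.ok = "un"  ["un"]
34. n19.env = 29  [A₁.env * 3 - 52]
35. n1.live = "vyvkun"  [A₀.ok ++ A₁.ok]
36. n1.pre = -3  [A₀.env - 20]
37. n22.idx = 20  [terminal]
38. n0.live = "uy"  ["uy"]
39. n0.pre = 10  [S₀.lab + 7]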